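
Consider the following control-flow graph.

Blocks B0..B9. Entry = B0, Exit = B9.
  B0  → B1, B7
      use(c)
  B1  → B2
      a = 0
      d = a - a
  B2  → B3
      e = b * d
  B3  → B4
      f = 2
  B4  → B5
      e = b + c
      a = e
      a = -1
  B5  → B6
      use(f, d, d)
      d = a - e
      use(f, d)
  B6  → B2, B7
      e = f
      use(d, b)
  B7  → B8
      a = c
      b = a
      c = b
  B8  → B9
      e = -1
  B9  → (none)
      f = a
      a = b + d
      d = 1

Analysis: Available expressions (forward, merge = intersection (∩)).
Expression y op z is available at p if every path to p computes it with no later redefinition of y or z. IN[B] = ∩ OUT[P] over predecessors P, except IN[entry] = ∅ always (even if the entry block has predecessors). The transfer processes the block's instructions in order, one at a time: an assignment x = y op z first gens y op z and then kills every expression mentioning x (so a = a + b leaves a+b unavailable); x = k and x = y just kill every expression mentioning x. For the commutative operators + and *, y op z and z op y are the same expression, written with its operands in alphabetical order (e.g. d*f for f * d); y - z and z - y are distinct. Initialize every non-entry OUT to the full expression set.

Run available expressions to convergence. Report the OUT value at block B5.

Per-block solution:
  B0:  IN={}  OUT={}
  B1:  IN={}  OUT={a-a}
  B2:  IN={}  OUT={b*d}
  B3:  IN={b*d}  OUT={b*d}
  B4:  IN={b*d}  OUT={b*d, b+c}
  B5:  IN={b*d, b+c}  OUT={a-e, b+c}
  B6:  IN={a-e, b+c}  OUT={b+c}
  B7:  IN={}  OUT={}
  B8:  IN={}  OUT={}
  B9:  IN={}  OUT={}

Merge at B5: IN[B5] = OUT[B4] = {b*d, b+c}
Applying B5's transfer function to that IN value gives OUT[B5] (row B5 above).

Answer: {a-e, b+c}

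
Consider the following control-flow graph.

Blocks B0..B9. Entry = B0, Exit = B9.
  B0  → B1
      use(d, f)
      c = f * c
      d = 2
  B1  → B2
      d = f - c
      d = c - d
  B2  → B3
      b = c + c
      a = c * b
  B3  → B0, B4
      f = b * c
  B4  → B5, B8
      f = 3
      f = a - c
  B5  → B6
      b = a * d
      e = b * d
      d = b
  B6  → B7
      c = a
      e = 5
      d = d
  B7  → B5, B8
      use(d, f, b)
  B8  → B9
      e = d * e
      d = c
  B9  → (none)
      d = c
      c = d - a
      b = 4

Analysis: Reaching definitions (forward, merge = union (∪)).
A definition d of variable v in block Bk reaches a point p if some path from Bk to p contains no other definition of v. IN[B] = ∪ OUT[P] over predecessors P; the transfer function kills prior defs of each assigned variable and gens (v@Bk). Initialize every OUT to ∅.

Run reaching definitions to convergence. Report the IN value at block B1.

Answer: {a@B2, b@B2, c@B0, d@B0, f@B3}

Trace:
Per-block solution:
  B0:   IN={a@B2, b@B2, c@B0, d@B1, f@B3}   OUT={a@B2, b@B2, c@B0, d@B0, f@B3}
  B1:   IN={a@B2, b@B2, c@B0, d@B0, f@B3}   OUT={a@B2, b@B2, c@B0, d@B1, f@B3}
  B2:   IN={a@B2, b@B2, c@B0, d@B1, f@B3}   OUT={a@B2, b@B2, c@B0, d@B1, f@B3}
  B3:   IN={a@B2, b@B2, c@B0, d@B1, f@B3}   OUT={a@B2, b@B2, c@B0, d@B1, f@B3}
  B4:   IN={a@B2, b@B2, c@B0, d@B1, f@B3}   OUT={a@B2, b@B2, c@B0, d@B1, f@B4}
  B5:   IN={a@B2, b@B2, b@B5, c@B0, c@B6, d@B1, d@B6, e@B6, f@B4}   OUT={a@B2, b@B5, c@B0, c@B6, d@B5, e@B5, f@B4}
  B6:   IN={a@B2, b@B5, c@B0, c@B6, d@B5, e@B5, f@B4}   OUT={a@B2, b@B5, c@B6, d@B6, e@B6, f@B4}
  B7:   IN={a@B2, b@B5, c@B6, d@B6, e@B6, f@B4}   OUT={a@B2, b@B5, c@B6, d@B6, e@B6, f@B4}
  B8:   IN={a@B2, b@B2, b@B5, c@B0, c@B6, d@B1, d@B6, e@B6, f@B4}   OUT={a@B2, b@B2, b@B5, c@B0, c@B6, d@B8, e@B8, f@B4}
  B9:   IN={a@B2, b@B2, b@B5, c@B0, c@B6, d@B8, e@B8, f@B4}   OUT={a@B2, b@B9, c@B9, d@B9, e@B8, f@B4}

Merge at B1: IN[B1] = OUT[B0] = {a@B2, b@B2, c@B0, d@B0, f@B3}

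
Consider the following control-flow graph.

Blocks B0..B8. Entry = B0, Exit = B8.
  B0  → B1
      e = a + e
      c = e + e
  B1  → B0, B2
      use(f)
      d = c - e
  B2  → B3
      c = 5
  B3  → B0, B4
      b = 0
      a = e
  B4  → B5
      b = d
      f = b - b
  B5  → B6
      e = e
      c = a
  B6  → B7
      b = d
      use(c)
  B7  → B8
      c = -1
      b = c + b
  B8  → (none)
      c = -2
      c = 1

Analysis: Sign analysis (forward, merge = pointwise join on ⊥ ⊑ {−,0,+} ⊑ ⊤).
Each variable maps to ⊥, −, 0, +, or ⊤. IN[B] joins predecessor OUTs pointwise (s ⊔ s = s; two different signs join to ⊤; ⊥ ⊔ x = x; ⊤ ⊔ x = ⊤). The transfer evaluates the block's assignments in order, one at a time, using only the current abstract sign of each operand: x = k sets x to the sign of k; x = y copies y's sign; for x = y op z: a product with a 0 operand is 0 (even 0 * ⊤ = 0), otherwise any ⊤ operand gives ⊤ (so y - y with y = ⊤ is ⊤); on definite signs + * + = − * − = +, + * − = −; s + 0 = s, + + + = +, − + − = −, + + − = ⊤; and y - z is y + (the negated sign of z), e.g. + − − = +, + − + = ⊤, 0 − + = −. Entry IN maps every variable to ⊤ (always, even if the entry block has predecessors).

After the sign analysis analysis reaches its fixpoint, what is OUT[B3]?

Answer: {a: ⊤, b: 0, c: +, d: ⊤, e: ⊤, f: ⊤}

Trace:
Fixpoint table:
  B0:  IN=(all ⊤)  OUT=(all ⊤)
  B1:  IN=(all ⊤)  OUT=(all ⊤)
  B2:  IN=(all ⊤)  OUT={c:+; rest ⊤}
  B3:  IN={c:+; rest ⊤}  OUT={b:0, c:+; rest ⊤}
  B4:  IN={b:0, c:+; rest ⊤}  OUT={c:+; rest ⊤}
  B5:  IN={c:+; rest ⊤}  OUT=(all ⊤)
  B6:  IN=(all ⊤)  OUT=(all ⊤)
  B7:  IN=(all ⊤)  OUT={c:-; rest ⊤}
  B8:  IN={c:-; rest ⊤}  OUT={c:+; rest ⊤}

Merge at B3: IN[B3] = OUT[B2] = {a: ⊤, b: ⊤, c: +, d: ⊤, e: ⊤, f: ⊤}
Applying B3's transfer function to that IN value gives OUT[B3] (row B3 above).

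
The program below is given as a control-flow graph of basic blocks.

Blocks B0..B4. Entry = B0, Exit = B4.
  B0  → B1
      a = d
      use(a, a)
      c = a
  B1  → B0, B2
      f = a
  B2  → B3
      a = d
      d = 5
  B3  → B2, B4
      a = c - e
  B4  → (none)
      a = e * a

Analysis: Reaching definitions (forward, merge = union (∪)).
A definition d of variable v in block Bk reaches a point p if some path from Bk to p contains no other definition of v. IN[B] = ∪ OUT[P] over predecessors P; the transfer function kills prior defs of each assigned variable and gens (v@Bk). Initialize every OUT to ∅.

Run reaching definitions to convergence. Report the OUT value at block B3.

Answer: {a@B3, c@B0, d@B2, f@B1}

Working:
Fixpoint table:
  B0: | IN={a@B0, c@B0, f@B1} | OUT={a@B0, c@B0, f@B1}
  B1: | IN={a@B0, c@B0, f@B1} | OUT={a@B0, c@B0, f@B1}
  B2: | IN={a@B0, a@B3, c@B0, d@B2, f@B1} | OUT={a@B2, c@B0, d@B2, f@B1}
  B3: | IN={a@B2, c@B0, d@B2, f@B1} | OUT={a@B3, c@B0, d@B2, f@B1}
  B4: | IN={a@B3, c@B0, d@B2, f@B1} | OUT={a@B4, c@B0, d@B2, f@B1}

Merge at B3: IN[B3] = OUT[B2] = {a@B2, c@B0, d@B2, f@B1}
Applying B3's transfer function to that IN value gives OUT[B3] (row B3 above).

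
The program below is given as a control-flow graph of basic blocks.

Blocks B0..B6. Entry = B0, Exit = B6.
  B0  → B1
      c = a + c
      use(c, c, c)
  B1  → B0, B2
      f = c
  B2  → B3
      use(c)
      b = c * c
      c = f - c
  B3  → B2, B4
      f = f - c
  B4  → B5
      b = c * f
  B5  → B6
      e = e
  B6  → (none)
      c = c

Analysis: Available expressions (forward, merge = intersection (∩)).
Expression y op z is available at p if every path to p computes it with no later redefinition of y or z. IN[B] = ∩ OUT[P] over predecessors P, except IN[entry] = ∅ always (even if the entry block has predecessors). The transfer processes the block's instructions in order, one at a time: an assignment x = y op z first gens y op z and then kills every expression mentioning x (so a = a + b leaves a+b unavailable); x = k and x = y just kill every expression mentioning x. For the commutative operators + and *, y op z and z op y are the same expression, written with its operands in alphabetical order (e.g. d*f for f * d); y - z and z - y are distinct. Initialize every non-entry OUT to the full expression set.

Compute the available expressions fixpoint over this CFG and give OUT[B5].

Per-block solution:
  B0:   IN={}   OUT={}
  B1:   IN={}   OUT={}
  B2:   IN={}   OUT={}
  B3:   IN={}   OUT={}
  B4:   IN={}   OUT={c*f}
  B5:   IN={c*f}   OUT={c*f}
  B6:   IN={c*f}   OUT={}

Merge at B5: IN[B5] = OUT[B4] = {c*f}
Applying B5's transfer function to that IN value gives OUT[B5] (row B5 above).

Answer: {c*f}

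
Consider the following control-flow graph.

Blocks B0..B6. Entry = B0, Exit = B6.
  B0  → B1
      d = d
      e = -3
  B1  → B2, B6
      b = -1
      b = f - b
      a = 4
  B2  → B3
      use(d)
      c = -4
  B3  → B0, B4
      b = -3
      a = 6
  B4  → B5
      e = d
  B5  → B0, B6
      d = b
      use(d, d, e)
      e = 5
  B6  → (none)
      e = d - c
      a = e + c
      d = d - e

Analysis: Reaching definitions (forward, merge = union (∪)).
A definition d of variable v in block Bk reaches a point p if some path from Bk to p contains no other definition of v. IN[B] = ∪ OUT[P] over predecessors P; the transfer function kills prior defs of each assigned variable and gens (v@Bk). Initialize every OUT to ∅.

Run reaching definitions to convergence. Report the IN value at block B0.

Answer: {a@B3, b@B3, c@B2, d@B0, d@B5, e@B0, e@B5}

Working:
Converged values:
  B0:   IN={a@B3, b@B3, c@B2, d@B0, d@B5, e@B0, e@B5}   OUT={a@B3, b@B3, c@B2, d@B0, e@B0}
  B1:   IN={a@B3, b@B3, c@B2, d@B0, e@B0}   OUT={a@B1, b@B1, c@B2, d@B0, e@B0}
  B2:   IN={a@B1, b@B1, c@B2, d@B0, e@B0}   OUT={a@B1, b@B1, c@B2, d@B0, e@B0}
  B3:   IN={a@B1, b@B1, c@B2, d@B0, e@B0}   OUT={a@B3, b@B3, c@B2, d@B0, e@B0}
  B4:   IN={a@B3, b@B3, c@B2, d@B0, e@B0}   OUT={a@B3, b@B3, c@B2, d@B0, e@B4}
  B5:   IN={a@B3, b@B3, c@B2, d@B0, e@B4}   OUT={a@B3, b@B3, c@B2, d@B5, e@B5}
  B6:   IN={a@B1, a@B3, b@B1, b@B3, c@B2, d@B0, d@B5, e@B0, e@B5}   OUT={a@B6, b@B1, b@B3, c@B2, d@B6, e@B6}

Merge at B0 (entry node, so the boundary value {} is joined with the incoming edge(s)): IN[B0] = {} ⊔ OUT[B3] ⊔ OUT[B5] = {a@B3, b@B3, c@B2, d@B0, d@B5, e@B0, e@B5}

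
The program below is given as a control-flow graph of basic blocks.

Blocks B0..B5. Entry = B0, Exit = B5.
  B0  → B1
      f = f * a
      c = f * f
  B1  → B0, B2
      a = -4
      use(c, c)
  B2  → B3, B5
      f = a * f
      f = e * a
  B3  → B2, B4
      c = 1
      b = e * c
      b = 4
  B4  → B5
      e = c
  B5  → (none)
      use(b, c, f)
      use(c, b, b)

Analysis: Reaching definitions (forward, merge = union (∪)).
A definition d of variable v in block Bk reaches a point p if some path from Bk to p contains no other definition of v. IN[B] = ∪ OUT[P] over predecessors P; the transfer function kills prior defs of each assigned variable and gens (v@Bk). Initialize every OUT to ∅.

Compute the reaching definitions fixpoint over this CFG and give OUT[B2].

Answer: {a@B1, b@B3, c@B0, c@B3, f@B2}

Trace:
Fixpoint table:
  B0: | IN={a@B1, c@B0, f@B0} | OUT={a@B1, c@B0, f@B0}
  B1: | IN={a@B1, c@B0, f@B0} | OUT={a@B1, c@B0, f@B0}
  B2: | IN={a@B1, b@B3, c@B0, c@B3, f@B0, f@B2} | OUT={a@B1, b@B3, c@B0, c@B3, f@B2}
  B3: | IN={a@B1, b@B3, c@B0, c@B3, f@B2} | OUT={a@B1, b@B3, c@B3, f@B2}
  B4: | IN={a@B1, b@B3, c@B3, f@B2} | OUT={a@B1, b@B3, c@B3, e@B4, f@B2}
  B5: | IN={a@B1, b@B3, c@B0, c@B3, e@B4, f@B2} | OUT={a@B1, b@B3, c@B0, c@B3, e@B4, f@B2}

Merge at B2: IN[B2] = OUT[B1] ⊔ OUT[B3] = {a@B1, b@B3, c@B0, c@B3, f@B0, f@B2}
Applying B2's transfer function to that IN value gives OUT[B2] (row B2 above).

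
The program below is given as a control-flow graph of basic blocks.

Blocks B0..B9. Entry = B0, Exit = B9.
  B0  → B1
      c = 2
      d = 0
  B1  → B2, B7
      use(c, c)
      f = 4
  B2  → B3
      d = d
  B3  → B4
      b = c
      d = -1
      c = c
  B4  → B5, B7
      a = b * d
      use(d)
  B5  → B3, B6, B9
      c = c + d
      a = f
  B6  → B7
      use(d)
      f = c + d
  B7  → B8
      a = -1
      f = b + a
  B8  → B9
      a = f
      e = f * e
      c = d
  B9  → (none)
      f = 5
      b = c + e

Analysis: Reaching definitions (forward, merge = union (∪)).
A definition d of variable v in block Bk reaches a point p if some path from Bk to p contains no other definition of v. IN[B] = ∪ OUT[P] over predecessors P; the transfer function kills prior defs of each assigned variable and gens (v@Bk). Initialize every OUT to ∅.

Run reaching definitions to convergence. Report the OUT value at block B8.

Answer: {a@B8, b@B3, c@B8, d@B0, d@B3, e@B8, f@B7}

Trace:
Per-block solution:
  B0:   IN={}   OUT={c@B0, d@B0}
  B1:   IN={c@B0, d@B0}   OUT={c@B0, d@B0, f@B1}
  B2:   IN={c@B0, d@B0, f@B1}   OUT={c@B0, d@B2, f@B1}
  B3:   IN={a@B5, b@B3, c@B0, c@B5, d@B2, d@B3, f@B1}   OUT={a@B5, b@B3, c@B3, d@B3, f@B1}
  B4:   IN={a@B5, b@B3, c@B3, d@B3, f@B1}   OUT={a@B4, b@B3, c@B3, d@B3, f@B1}
  B5:   IN={a@B4, b@B3, c@B3, d@B3, f@B1}   OUT={a@B5, b@B3, c@B5, d@B3, f@B1}
  B6:   IN={a@B5, b@B3, c@B5, d@B3, f@B1}   OUT={a@B5, b@B3, c@B5, d@B3, f@B6}
  B7:   IN={a@B4, a@B5, b@B3, c@B0, c@B3, c@B5, d@B0, d@B3, f@B1, f@B6}   OUT={a@B7, b@B3, c@B0, c@B3, c@B5, d@B0, d@B3, f@B7}
  B8:   IN={a@B7, b@B3, c@B0, c@B3, c@B5, d@B0, d@B3, f@B7}   OUT={a@B8, b@B3, c@B8, d@B0, d@B3, e@B8, f@B7}
  B9:   IN={a@B5, a@B8, b@B3, c@B5, c@B8, d@B0, d@B3, e@B8, f@B1, f@B7}   OUT={a@B5, a@B8, b@B9, c@B5, c@B8, d@B0, d@B3, e@B8, f@B9}

Merge at B8: IN[B8] = OUT[B7] = {a@B7, b@B3, c@B0, c@B3, c@B5, d@B0, d@B3, f@B7}
Applying B8's transfer function to that IN value gives OUT[B8] (row B8 above).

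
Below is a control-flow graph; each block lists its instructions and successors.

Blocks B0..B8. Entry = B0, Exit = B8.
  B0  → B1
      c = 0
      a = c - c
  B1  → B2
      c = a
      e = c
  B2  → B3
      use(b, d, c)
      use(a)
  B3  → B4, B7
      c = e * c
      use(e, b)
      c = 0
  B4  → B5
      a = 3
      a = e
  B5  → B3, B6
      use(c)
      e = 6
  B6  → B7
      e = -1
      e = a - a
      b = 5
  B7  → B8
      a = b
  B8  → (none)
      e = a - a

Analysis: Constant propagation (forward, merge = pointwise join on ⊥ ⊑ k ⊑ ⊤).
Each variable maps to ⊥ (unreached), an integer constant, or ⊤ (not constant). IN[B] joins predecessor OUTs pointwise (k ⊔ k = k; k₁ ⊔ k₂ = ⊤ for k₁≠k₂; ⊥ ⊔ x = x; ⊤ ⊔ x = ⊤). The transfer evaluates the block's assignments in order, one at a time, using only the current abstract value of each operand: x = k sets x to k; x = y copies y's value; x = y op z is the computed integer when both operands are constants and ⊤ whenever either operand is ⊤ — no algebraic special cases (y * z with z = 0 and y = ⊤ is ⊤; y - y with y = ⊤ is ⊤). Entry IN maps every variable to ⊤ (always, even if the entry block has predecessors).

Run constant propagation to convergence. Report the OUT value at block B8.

Fixpoint table:
  B0:  IN=(all ⊤)  OUT={a:0, c:0; rest ⊤}
  B1:  IN={a:0, c:0; rest ⊤}  OUT={a:0, c:0, e:0; rest ⊤}
  B2:  IN={a:0, c:0, e:0; rest ⊤}  OUT={a:0, c:0, e:0; rest ⊤}
  B3:  IN={c:0; rest ⊤}  OUT={c:0; rest ⊤}
  B4:  IN={c:0; rest ⊤}  OUT={c:0; rest ⊤}
  B5:  IN={c:0; rest ⊤}  OUT={c:0, e:6; rest ⊤}
  B6:  IN={c:0, e:6; rest ⊤}  OUT={b:5, c:0; rest ⊤}
  B7:  IN={c:0; rest ⊤}  OUT={c:0; rest ⊤}
  B8:  IN={c:0; rest ⊤}  OUT={c:0; rest ⊤}

Merge at B8: IN[B8] = OUT[B7] = {a: ⊤, b: ⊤, c: 0, d: ⊤, e: ⊤, f: ⊤}
Applying B8's transfer function to that IN value gives OUT[B8] (row B8 above).

Answer: {a: ⊤, b: ⊤, c: 0, d: ⊤, e: ⊤, f: ⊤}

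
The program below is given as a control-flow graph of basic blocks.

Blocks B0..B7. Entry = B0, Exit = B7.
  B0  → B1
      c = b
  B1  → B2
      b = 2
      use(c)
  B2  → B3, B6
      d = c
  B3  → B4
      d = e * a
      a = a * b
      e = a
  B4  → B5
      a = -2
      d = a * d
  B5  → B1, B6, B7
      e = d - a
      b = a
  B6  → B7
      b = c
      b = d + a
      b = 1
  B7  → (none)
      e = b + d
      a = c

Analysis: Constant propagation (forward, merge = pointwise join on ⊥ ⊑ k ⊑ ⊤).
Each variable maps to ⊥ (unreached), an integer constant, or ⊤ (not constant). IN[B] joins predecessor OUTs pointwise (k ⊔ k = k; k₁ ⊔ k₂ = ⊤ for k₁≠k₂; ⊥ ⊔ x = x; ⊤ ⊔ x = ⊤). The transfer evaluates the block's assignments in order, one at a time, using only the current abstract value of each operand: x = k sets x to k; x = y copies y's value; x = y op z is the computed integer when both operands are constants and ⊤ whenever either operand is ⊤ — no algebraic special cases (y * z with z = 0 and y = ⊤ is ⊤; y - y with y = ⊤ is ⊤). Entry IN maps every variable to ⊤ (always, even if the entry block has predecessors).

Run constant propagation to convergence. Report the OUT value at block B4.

Answer: {a: -2, b: 2, c: ⊤, d: ⊤, e: ⊤, f: ⊤}

Trace:
Converged values:
  B0:  IN=(all ⊤)  OUT=(all ⊤)
  B1:  IN=(all ⊤)  OUT={b:2; rest ⊤}
  B2:  IN={b:2; rest ⊤}  OUT={b:2; rest ⊤}
  B3:  IN={b:2; rest ⊤}  OUT={b:2; rest ⊤}
  B4:  IN={b:2; rest ⊤}  OUT={a:-2, b:2; rest ⊤}
  B5:  IN={a:-2, b:2; rest ⊤}  OUT={a:-2, b:-2; rest ⊤}
  B6:  IN=(all ⊤)  OUT={b:1; rest ⊤}
  B7:  IN=(all ⊤)  OUT=(all ⊤)

Merge at B4: IN[B4] = OUT[B3] = {a: ⊤, b: 2, c: ⊤, d: ⊤, e: ⊤, f: ⊤}
Applying B4's transfer function to that IN value gives OUT[B4] (row B4 above).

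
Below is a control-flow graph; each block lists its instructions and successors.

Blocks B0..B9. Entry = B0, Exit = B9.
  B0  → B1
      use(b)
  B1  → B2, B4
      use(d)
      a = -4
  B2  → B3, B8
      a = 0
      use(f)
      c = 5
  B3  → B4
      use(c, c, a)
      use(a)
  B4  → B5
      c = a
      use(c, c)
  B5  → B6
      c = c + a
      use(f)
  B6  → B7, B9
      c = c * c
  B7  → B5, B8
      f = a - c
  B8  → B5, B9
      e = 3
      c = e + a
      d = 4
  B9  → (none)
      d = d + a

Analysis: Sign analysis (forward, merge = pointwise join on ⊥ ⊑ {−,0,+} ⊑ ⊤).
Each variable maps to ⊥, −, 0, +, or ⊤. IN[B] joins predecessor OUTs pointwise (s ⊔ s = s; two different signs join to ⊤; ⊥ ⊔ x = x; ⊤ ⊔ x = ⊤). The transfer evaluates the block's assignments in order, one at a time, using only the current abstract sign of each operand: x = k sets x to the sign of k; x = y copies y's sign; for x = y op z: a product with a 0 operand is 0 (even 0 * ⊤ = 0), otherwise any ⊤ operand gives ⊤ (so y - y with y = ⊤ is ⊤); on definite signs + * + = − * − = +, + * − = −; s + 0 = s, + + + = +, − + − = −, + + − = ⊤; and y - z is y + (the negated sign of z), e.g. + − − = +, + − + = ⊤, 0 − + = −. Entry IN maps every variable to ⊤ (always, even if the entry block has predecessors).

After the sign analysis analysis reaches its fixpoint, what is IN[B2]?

Answer: {a: -, b: ⊤, c: ⊤, d: ⊤, e: ⊤, f: ⊤}

Derivation:
Converged values:
  B0:  IN=(all ⊤)  OUT=(all ⊤)
  B1:  IN=(all ⊤)  OUT={a:-; rest ⊤}
  B2:  IN={a:-; rest ⊤}  OUT={a:0, c:+; rest ⊤}
  B3:  IN={a:0, c:+; rest ⊤}  OUT={a:0, c:+; rest ⊤}
  B4:  IN=(all ⊤)  OUT=(all ⊤)
  B5:  IN=(all ⊤)  OUT=(all ⊤)
  B6:  IN=(all ⊤)  OUT=(all ⊤)
  B7:  IN=(all ⊤)  OUT=(all ⊤)
  B8:  IN=(all ⊤)  OUT={d:+, e:+; rest ⊤}
  B9:  IN=(all ⊤)  OUT=(all ⊤)

Merge at B2: IN[B2] = OUT[B1] = {a: -, b: ⊤, c: ⊤, d: ⊤, e: ⊤, f: ⊤}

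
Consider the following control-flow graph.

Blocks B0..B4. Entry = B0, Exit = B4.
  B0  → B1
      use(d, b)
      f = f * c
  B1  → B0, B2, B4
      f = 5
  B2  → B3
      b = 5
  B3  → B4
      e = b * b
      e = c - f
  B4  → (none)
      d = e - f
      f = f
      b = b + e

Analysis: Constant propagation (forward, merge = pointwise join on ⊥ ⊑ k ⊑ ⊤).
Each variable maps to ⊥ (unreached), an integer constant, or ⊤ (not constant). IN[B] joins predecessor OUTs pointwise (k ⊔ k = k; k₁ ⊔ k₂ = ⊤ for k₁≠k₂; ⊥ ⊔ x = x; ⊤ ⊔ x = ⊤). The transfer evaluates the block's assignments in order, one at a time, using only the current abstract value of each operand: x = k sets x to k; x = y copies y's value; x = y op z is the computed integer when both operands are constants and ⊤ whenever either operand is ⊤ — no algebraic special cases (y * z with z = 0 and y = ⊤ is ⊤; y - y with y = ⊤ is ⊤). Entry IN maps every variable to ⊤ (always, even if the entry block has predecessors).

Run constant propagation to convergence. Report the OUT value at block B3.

Answer: {a: ⊤, b: 5, c: ⊤, d: ⊤, e: ⊤, f: 5}

Derivation:
Per-block solution:
  B0:  IN=(all ⊤)  OUT=(all ⊤)
  B1:  IN=(all ⊤)  OUT={f:5; rest ⊤}
  B2:  IN={f:5; rest ⊤}  OUT={b:5, f:5; rest ⊤}
  B3:  IN={b:5, f:5; rest ⊤}  OUT={b:5, f:5; rest ⊤}
  B4:  IN={f:5; rest ⊤}  OUT={f:5; rest ⊤}

Merge at B3: IN[B3] = OUT[B2] = {a: ⊤, b: 5, c: ⊤, d: ⊤, e: ⊤, f: 5}
Applying B3's transfer function to that IN value gives OUT[B3] (row B3 above).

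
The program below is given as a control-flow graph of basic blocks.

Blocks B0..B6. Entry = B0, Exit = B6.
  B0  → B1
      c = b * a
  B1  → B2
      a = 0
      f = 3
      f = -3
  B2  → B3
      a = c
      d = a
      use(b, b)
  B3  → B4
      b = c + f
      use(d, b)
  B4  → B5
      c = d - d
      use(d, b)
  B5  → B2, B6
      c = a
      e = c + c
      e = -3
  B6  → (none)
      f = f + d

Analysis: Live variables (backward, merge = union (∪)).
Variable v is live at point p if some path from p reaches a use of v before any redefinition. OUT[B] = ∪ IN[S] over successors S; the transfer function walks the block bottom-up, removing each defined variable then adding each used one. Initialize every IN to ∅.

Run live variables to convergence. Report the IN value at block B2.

Fixpoint table:
  B0:   IN={a, b}   OUT={b, c}
  B1:   IN={b, c}   OUT={b, c, f}
  B2:   IN={b, c, f}   OUT={a, c, d, f}
  B3:   IN={a, c, d, f}   OUT={a, b, d, f}
  B4:   IN={a, b, d, f}   OUT={a, b, d, f}
  B5:   IN={a, b, d, f}   OUT={b, c, d, f}
  B6:   IN={d, f}   OUT={}

Merge at B2: OUT[B2] = IN[B3] = {a, c, d, f}
Applying B2's transfer function to that OUT value gives IN[B2] (row B2 above).

Answer: {b, c, f}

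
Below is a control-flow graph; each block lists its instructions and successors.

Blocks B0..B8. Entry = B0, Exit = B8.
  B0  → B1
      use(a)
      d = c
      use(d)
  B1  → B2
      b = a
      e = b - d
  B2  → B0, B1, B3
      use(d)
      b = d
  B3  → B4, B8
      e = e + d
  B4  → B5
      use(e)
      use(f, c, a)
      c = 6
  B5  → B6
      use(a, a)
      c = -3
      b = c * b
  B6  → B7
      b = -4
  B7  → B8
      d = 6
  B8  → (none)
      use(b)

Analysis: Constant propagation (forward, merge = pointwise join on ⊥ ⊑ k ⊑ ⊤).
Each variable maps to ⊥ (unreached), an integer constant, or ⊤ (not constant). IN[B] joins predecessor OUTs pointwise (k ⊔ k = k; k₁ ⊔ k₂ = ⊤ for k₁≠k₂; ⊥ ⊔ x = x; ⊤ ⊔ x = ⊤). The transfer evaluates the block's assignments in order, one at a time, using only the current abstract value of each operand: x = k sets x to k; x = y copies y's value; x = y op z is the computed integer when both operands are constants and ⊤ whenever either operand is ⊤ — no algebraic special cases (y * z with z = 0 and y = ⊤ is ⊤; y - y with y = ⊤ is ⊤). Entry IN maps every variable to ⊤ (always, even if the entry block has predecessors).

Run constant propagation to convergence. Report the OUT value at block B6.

Per-block solution:
  B0:   IN=(all ⊤)   OUT=(all ⊤)
  B1:   IN=(all ⊤)   OUT=(all ⊤)
  B2:   IN=(all ⊤)   OUT=(all ⊤)
  B3:   IN=(all ⊤)   OUT=(all ⊤)
  B4:   IN=(all ⊤)   OUT={c:6; rest ⊤}
  B5:   IN={c:6; rest ⊤}   OUT={c:-3; rest ⊤}
  B6:   IN={c:-3; rest ⊤}   OUT={b:-4, c:-3; rest ⊤}
  B7:   IN={b:-4, c:-3; rest ⊤}   OUT={b:-4, c:-3, d:6; rest ⊤}
  B8:   IN=(all ⊤)   OUT=(all ⊤)

Merge at B6: IN[B6] = OUT[B5] = {a: ⊤, b: ⊤, c: -3, d: ⊤, e: ⊤, f: ⊤}
Applying B6's transfer function to that IN value gives OUT[B6] (row B6 above).

Answer: {a: ⊤, b: -4, c: -3, d: ⊤, e: ⊤, f: ⊤}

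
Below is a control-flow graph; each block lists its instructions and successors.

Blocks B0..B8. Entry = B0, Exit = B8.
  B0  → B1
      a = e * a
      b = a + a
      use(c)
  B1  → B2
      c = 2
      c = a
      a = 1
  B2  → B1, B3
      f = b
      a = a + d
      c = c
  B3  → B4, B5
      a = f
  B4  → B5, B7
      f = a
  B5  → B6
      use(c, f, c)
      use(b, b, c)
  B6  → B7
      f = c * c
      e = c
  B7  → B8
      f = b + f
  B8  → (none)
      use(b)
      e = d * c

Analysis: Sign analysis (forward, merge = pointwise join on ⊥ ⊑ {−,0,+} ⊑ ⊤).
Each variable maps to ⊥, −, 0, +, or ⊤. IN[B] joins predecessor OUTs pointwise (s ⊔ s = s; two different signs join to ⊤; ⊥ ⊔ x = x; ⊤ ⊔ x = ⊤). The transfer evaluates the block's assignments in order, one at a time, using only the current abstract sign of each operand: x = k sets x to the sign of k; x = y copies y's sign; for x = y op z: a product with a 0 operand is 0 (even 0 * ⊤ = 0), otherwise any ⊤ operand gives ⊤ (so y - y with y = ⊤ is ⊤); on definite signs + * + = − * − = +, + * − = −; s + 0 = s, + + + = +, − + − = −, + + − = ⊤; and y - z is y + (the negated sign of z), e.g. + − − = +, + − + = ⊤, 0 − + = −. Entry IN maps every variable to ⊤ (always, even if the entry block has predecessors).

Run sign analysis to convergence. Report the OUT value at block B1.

Converged values:
  B0:  IN=(all ⊤)  OUT=(all ⊤)
  B1:  IN=(all ⊤)  OUT={a:+; rest ⊤}
  B2:  IN={a:+; rest ⊤}  OUT=(all ⊤)
  B3:  IN=(all ⊤)  OUT=(all ⊤)
  B4:  IN=(all ⊤)  OUT=(all ⊤)
  B5:  IN=(all ⊤)  OUT=(all ⊤)
  B6:  IN=(all ⊤)  OUT=(all ⊤)
  B7:  IN=(all ⊤)  OUT=(all ⊤)
  B8:  IN=(all ⊤)  OUT=(all ⊤)

Merge at B1: IN[B1] = OUT[B0] ⊔ OUT[B2] = {a: ⊤, b: ⊤, c: ⊤, d: ⊤, e: ⊤, f: ⊤}
Applying B1's transfer function to that IN value gives OUT[B1] (row B1 above).

Answer: {a: +, b: ⊤, c: ⊤, d: ⊤, e: ⊤, f: ⊤}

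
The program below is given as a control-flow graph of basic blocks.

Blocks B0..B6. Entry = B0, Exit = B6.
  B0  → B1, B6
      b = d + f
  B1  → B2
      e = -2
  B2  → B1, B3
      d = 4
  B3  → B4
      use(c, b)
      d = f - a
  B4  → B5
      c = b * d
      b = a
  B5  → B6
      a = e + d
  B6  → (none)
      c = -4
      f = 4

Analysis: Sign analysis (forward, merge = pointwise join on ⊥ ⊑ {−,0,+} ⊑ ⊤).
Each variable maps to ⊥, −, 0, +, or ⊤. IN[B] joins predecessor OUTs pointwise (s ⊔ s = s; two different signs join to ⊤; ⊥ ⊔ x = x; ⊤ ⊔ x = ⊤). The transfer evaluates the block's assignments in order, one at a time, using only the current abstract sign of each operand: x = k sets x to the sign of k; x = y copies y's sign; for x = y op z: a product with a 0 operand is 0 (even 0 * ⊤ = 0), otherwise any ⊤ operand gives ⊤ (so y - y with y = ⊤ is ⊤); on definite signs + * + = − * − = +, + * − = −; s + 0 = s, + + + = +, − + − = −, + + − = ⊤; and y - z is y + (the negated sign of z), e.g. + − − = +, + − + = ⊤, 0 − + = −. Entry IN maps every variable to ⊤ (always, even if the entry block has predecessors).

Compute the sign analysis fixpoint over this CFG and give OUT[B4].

Per-block solution:
  B0: | IN=(all ⊤) | OUT=(all ⊤)
  B1: | IN=(all ⊤) | OUT={e:-; rest ⊤}
  B2: | IN={e:-; rest ⊤} | OUT={d:+, e:-; rest ⊤}
  B3: | IN={d:+, e:-; rest ⊤} | OUT={e:-; rest ⊤}
  B4: | IN={e:-; rest ⊤} | OUT={e:-; rest ⊤}
  B5: | IN={e:-; rest ⊤} | OUT={e:-; rest ⊤}
  B6: | IN=(all ⊤) | OUT={c:-, f:+; rest ⊤}

Merge at B4: IN[B4] = OUT[B3] = {a: ⊤, b: ⊤, c: ⊤, d: ⊤, e: -, f: ⊤}
Applying B4's transfer function to that IN value gives OUT[B4] (row B4 above).

Answer: {a: ⊤, b: ⊤, c: ⊤, d: ⊤, e: -, f: ⊤}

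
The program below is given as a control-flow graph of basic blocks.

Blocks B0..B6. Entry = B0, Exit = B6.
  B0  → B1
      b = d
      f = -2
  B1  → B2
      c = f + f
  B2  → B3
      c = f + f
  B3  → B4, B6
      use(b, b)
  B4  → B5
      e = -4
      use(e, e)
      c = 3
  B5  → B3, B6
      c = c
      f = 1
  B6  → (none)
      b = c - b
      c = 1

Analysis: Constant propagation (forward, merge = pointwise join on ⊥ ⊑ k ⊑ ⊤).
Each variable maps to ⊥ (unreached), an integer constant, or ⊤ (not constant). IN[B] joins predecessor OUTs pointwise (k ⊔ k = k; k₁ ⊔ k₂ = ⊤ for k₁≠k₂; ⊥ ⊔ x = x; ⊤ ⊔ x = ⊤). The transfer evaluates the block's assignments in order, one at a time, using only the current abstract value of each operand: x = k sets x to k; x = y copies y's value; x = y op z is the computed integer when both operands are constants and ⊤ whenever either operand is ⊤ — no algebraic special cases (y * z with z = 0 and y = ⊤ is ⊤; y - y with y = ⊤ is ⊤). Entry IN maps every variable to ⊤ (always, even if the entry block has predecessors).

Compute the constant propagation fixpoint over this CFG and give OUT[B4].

Converged values:
  B0:  IN=(all ⊤)  OUT={f:-2; rest ⊤}
  B1:  IN={f:-2; rest ⊤}  OUT={c:-4, f:-2; rest ⊤}
  B2:  IN={c:-4, f:-2; rest ⊤}  OUT={c:-4, f:-2; rest ⊤}
  B3:  IN=(all ⊤)  OUT=(all ⊤)
  B4:  IN=(all ⊤)  OUT={c:3, e:-4; rest ⊤}
  B5:  IN={c:3, e:-4; rest ⊤}  OUT={c:3, e:-4, f:1; rest ⊤}
  B6:  IN=(all ⊤)  OUT={c:1; rest ⊤}

Merge at B4: IN[B4] = OUT[B3] = {a: ⊤, b: ⊤, c: ⊤, d: ⊤, e: ⊤, f: ⊤}
Applying B4's transfer function to that IN value gives OUT[B4] (row B4 above).

Answer: {a: ⊤, b: ⊤, c: 3, d: ⊤, e: -4, f: ⊤}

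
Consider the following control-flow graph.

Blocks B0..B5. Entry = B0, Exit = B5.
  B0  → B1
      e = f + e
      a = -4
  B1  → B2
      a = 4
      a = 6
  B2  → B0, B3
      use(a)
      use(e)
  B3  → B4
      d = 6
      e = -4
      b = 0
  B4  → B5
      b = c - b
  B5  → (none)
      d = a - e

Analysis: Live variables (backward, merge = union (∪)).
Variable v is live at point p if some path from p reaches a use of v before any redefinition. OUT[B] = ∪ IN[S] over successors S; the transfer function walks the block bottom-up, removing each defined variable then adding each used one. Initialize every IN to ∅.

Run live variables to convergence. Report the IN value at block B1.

Per-block solution:
  B0: | IN={c, e, f} | OUT={c, e, f}
  B1: | IN={c, e, f} | OUT={a, c, e, f}
  B2: | IN={a, c, e, f} | OUT={a, c, e, f}
  B3: | IN={a, c} | OUT={a, b, c, e}
  B4: | IN={a, b, c, e} | OUT={a, e}
  B5: | IN={a, e} | OUT={}

Merge at B1: OUT[B1] = IN[B2] = {a, c, e, f}
Applying B1's transfer function to that OUT value gives IN[B1] (row B1 above).

Answer: {c, e, f}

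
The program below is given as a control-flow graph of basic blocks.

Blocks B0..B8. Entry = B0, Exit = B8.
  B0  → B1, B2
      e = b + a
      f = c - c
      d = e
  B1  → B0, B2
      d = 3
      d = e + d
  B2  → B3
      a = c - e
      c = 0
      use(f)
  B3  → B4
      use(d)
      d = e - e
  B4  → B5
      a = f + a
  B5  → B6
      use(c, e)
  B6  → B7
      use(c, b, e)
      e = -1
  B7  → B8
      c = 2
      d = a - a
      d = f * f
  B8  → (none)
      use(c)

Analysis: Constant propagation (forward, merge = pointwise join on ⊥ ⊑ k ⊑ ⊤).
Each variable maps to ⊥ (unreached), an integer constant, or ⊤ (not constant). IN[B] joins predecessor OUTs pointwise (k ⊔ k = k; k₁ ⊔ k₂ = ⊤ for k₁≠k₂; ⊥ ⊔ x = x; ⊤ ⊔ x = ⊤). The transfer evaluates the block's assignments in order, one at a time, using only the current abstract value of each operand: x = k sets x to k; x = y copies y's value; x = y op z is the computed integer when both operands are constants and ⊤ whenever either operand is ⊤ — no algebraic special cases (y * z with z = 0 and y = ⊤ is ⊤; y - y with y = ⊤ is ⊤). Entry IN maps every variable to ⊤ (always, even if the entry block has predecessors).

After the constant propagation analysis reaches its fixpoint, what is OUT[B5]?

Answer: {a: ⊤, b: ⊤, c: 0, d: ⊤, e: ⊤, f: ⊤}

Trace:
Converged values:
  B0:  IN=(all ⊤)  OUT=(all ⊤)
  B1:  IN=(all ⊤)  OUT=(all ⊤)
  B2:  IN=(all ⊤)  OUT={c:0; rest ⊤}
  B3:  IN={c:0; rest ⊤}  OUT={c:0; rest ⊤}
  B4:  IN={c:0; rest ⊤}  OUT={c:0; rest ⊤}
  B5:  IN={c:0; rest ⊤}  OUT={c:0; rest ⊤}
  B6:  IN={c:0; rest ⊤}  OUT={c:0, e:-1; rest ⊤}
  B7:  IN={c:0, e:-1; rest ⊤}  OUT={c:2, e:-1; rest ⊤}
  B8:  IN={c:2, e:-1; rest ⊤}  OUT={c:2, e:-1; rest ⊤}

Merge at B5: IN[B5] = OUT[B4] = {a: ⊤, b: ⊤, c: 0, d: ⊤, e: ⊤, f: ⊤}
Applying B5's transfer function to that IN value gives OUT[B5] (row B5 above).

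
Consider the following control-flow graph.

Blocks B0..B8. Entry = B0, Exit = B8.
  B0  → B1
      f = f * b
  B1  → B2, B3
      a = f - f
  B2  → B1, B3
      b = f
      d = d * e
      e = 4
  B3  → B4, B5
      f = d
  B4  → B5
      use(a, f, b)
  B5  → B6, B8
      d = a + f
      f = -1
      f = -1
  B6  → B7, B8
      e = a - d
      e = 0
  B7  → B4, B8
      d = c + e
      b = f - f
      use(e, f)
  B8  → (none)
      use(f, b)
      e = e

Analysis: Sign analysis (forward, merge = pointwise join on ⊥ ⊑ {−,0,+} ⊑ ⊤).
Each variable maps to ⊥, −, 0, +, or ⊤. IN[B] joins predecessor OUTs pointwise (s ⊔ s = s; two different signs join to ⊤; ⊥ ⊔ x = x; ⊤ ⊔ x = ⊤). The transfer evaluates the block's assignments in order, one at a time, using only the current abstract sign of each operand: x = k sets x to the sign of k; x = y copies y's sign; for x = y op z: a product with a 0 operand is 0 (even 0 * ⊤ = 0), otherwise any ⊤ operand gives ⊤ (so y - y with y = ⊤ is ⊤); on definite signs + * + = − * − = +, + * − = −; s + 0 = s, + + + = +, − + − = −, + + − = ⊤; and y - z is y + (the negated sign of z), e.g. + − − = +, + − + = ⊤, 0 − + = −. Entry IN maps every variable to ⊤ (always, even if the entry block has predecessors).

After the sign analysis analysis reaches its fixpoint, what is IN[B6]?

Answer: {a: ⊤, b: ⊤, c: ⊤, d: ⊤, e: ⊤, f: -}

Derivation:
Per-block solution:
  B0:   IN=(all ⊤)   OUT=(all ⊤)
  B1:   IN=(all ⊤)   OUT=(all ⊤)
  B2:   IN=(all ⊤)   OUT={e:+; rest ⊤}
  B3:   IN=(all ⊤)   OUT=(all ⊤)
  B4:   IN=(all ⊤)   OUT=(all ⊤)
  B5:   IN=(all ⊤)   OUT={f:-; rest ⊤}
  B6:   IN={f:-; rest ⊤}   OUT={e:0, f:-; rest ⊤}
  B7:   IN={e:0, f:-; rest ⊤}   OUT={e:0, f:-; rest ⊤}
  B8:   IN={f:-; rest ⊤}   OUT={f:-; rest ⊤}

Merge at B6: IN[B6] = OUT[B5] = {a: ⊤, b: ⊤, c: ⊤, d: ⊤, e: ⊤, f: -}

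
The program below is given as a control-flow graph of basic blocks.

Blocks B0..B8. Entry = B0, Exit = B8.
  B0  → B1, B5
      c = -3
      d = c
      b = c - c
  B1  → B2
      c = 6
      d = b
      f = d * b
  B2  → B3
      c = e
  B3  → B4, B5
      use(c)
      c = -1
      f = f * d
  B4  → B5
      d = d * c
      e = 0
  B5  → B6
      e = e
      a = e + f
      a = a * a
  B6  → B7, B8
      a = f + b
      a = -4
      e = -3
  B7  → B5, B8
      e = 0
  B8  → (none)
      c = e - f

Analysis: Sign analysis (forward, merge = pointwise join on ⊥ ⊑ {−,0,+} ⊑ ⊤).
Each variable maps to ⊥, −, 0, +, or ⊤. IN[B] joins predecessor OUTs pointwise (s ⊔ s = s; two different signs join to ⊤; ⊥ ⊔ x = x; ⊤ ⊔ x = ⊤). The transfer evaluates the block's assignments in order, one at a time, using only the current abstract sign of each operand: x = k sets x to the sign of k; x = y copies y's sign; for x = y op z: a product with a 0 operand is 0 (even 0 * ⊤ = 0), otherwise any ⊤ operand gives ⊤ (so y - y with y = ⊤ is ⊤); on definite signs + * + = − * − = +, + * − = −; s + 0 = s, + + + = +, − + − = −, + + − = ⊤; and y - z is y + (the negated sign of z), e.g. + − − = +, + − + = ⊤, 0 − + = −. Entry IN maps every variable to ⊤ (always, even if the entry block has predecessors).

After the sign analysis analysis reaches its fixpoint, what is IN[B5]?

Answer: {a: ⊤, b: ⊤, c: -, d: ⊤, e: ⊤, f: ⊤}

Working:
Per-block solution:
  B0:  IN=(all ⊤)  OUT={c:-, d:-; rest ⊤}
  B1:  IN={c:-, d:-; rest ⊤}  OUT={c:+; rest ⊤}
  B2:  IN={c:+; rest ⊤}  OUT=(all ⊤)
  B3:  IN=(all ⊤)  OUT={c:-; rest ⊤}
  B4:  IN={c:-; rest ⊤}  OUT={c:-, e:0; rest ⊤}
  B5:  IN={c:-; rest ⊤}  OUT={c:-; rest ⊤}
  B6:  IN={c:-; rest ⊤}  OUT={a:-, c:-, e:-; rest ⊤}
  B7:  IN={a:-, c:-, e:-; rest ⊤}  OUT={a:-, c:-, e:0; rest ⊤}
  B8:  IN={a:-, c:-; rest ⊤}  OUT={a:-; rest ⊤}

Merge at B5: IN[B5] = OUT[B0] ⊔ OUT[B3] ⊔ OUT[B4] ⊔ OUT[B7] = {a: ⊤, b: ⊤, c: -, d: ⊤, e: ⊤, f: ⊤}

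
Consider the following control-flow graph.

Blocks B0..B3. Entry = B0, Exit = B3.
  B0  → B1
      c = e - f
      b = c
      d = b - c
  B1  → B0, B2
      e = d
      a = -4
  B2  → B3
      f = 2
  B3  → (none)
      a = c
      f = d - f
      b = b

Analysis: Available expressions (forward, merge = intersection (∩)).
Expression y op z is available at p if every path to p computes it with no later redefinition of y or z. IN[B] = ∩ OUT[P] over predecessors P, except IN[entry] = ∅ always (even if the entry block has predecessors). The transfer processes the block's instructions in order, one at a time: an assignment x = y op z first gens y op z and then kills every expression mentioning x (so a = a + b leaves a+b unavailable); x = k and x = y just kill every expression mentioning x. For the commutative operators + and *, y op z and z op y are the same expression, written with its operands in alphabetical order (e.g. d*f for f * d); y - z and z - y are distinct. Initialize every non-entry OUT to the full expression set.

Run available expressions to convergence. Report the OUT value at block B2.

Answer: {b-c}

Derivation:
Per-block solution:
  B0:   IN={}   OUT={b-c, e-f}
  B1:   IN={b-c, e-f}   OUT={b-c}
  B2:   IN={b-c}   OUT={b-c}
  B3:   IN={b-c}   OUT={}

Merge at B2: IN[B2] = OUT[B1] = {b-c}
Applying B2's transfer function to that IN value gives OUT[B2] (row B2 above).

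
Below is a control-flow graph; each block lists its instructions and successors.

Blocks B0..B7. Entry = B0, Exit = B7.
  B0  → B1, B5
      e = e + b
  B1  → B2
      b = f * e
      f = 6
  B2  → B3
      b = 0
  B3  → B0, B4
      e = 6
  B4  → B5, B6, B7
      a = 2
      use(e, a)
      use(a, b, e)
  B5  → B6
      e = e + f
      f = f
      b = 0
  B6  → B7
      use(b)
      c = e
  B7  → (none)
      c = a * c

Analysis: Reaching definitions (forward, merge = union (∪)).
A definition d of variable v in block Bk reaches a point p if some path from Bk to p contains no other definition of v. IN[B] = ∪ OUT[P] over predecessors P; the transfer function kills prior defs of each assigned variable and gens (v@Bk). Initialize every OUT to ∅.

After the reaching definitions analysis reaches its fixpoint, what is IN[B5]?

Answer: {a@B4, b@B2, e@B0, e@B3, f@B1}

Working:
Converged values:
  B0: | IN={b@B2, e@B3, f@B1} | OUT={b@B2, e@B0, f@B1}
  B1: | IN={b@B2, e@B0, f@B1} | OUT={b@B1, e@B0, f@B1}
  B2: | IN={b@B1, e@B0, f@B1} | OUT={b@B2, e@B0, f@B1}
  B3: | IN={b@B2, e@B0, f@B1} | OUT={b@B2, e@B3, f@B1}
  B4: | IN={b@B2, e@B3, f@B1} | OUT={a@B4, b@B2, e@B3, f@B1}
  B5: | IN={a@B4, b@B2, e@B0, e@B3, f@B1} | OUT={a@B4, b@B5, e@B5, f@B5}
  B6: | IN={a@B4, b@B2, b@B5, e@B3, e@B5, f@B1, f@B5} | OUT={a@B4, b@B2, b@B5, c@B6, e@B3, e@B5, f@B1, f@B5}
  B7: | IN={a@B4, b@B2, b@B5, c@B6, e@B3, e@B5, f@B1, f@B5} | OUT={a@B4, b@B2, b@B5, c@B7, e@B3, e@B5, f@B1, f@B5}

Merge at B5: IN[B5] = OUT[B0] ⊔ OUT[B4] = {a@B4, b@B2, e@B0, e@B3, f@B1}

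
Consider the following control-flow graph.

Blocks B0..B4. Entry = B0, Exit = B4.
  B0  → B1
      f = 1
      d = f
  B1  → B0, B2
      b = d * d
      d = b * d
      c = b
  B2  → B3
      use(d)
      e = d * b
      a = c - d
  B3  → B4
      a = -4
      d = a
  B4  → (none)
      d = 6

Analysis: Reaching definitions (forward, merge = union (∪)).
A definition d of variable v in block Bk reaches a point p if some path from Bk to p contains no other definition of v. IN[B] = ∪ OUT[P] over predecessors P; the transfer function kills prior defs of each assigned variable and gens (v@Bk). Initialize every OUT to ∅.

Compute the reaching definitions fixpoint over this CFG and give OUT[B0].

Per-block solution:
  B0:   IN={b@B1, c@B1, d@B1, f@B0}   OUT={b@B1, c@B1, d@B0, f@B0}
  B1:   IN={b@B1, c@B1, d@B0, f@B0}   OUT={b@B1, c@B1, d@B1, f@B0}
  B2:   IN={b@B1, c@B1, d@B1, f@B0}   OUT={a@B2, b@B1, c@B1, d@B1, e@B2, f@B0}
  B3:   IN={a@B2, b@B1, c@B1, d@B1, e@B2, f@B0}   OUT={a@B3, b@B1, c@B1, d@B3, e@B2, f@B0}
  B4:   IN={a@B3, b@B1, c@B1, d@B3, e@B2, f@B0}   OUT={a@B3, b@B1, c@B1, d@B4, e@B2, f@B0}

Merge at B0 (entry node, so the boundary value {} is joined with the incoming edge(s)): IN[B0] = {} ⊔ OUT[B1] = {b@B1, c@B1, d@B1, f@B0}
Applying B0's transfer function to that IN value gives OUT[B0] (row B0 above).

Answer: {b@B1, c@B1, d@B0, f@B0}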